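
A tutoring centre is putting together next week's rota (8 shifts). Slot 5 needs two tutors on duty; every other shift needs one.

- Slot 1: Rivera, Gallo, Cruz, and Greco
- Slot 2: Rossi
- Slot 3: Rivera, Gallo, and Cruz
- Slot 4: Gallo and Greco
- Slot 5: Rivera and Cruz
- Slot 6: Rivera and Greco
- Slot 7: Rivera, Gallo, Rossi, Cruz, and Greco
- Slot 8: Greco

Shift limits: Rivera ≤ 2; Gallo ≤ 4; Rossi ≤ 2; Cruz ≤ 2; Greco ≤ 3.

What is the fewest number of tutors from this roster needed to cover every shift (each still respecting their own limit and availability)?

4

9 slots to fill and no one can take more than 4, so at least ⌈9/4⌉ = 3 tutors are needed.
Shifts {Slot 2, Slot 4, Slot 5} need 4 slots, but among the tutors available for them (Rivera, Gallo, Rossi, Cruz, and Greco) any 3 together supply at most 3. So 3 tutors are not enough.
Rivera, Rossi, Cruz, and Greco alone can cover everything: Slot 1→Cruz, Slot 2→Rossi, Slot 3→Rivera, Slot 4→Greco, Slot 5→Rivera+Cruz, Slot 6→Greco, Slot 7→Rossi, Slot 8→Greco.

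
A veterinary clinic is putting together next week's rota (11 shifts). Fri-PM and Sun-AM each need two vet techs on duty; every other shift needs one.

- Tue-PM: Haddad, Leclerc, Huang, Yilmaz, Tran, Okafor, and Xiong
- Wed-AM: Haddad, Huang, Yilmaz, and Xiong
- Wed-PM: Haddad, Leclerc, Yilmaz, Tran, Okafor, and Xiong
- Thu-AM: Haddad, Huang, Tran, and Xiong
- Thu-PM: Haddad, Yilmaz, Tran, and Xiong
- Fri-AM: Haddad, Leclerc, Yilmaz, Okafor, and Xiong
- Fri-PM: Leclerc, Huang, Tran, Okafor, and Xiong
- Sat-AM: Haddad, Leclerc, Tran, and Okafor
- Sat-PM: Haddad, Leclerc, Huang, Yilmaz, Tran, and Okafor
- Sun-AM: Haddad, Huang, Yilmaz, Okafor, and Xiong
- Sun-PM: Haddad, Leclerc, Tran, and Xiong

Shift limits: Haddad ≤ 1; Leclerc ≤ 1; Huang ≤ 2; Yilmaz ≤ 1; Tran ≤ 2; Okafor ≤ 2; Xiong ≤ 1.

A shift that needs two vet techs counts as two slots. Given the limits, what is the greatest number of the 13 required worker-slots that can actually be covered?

10

Total capacity across all vet techs is 1+1+2+1+2+2+1 = 10, and 13 slots are needed, so at most 10 can be filled.
An assignment achieving 10: Wed-AM→Haddad, Thu-AM→Huang, Thu-PM→Yilmaz, Fri-AM→Okafor, Fri-PM→Huang+Tran, Sat-AM→Leclerc, Sun-AM→Okafor+Xiong, Sun-PM→Tran.
Loads: Haddad 1/1, Leclerc 1/1, Huang 2/2, Yilmaz 1/1, Tran 2/2, Okafor 2/2, Xiong 1/1.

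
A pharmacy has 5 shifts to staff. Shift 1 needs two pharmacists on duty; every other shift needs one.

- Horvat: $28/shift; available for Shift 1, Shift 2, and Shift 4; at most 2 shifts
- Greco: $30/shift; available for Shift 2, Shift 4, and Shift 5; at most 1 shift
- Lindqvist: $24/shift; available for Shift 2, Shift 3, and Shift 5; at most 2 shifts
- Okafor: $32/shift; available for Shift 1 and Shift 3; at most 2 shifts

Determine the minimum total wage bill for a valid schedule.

$166

Shift 1 can only be covered by Horvat and Okafor, so that assignment is forced.
Picking the cheapest available pharmacist for each shift independently would cost $160, but that ignores the shift limits.
An optimal schedule: Shift 1→Horvat+Okafor, Shift 2→Lindqvist, Shift 3→Lindqvist, Shift 4→Horvat, Shift 5→Greco.
Total: 28 + 32 + 24 + 24 + 28 + 30 = $166.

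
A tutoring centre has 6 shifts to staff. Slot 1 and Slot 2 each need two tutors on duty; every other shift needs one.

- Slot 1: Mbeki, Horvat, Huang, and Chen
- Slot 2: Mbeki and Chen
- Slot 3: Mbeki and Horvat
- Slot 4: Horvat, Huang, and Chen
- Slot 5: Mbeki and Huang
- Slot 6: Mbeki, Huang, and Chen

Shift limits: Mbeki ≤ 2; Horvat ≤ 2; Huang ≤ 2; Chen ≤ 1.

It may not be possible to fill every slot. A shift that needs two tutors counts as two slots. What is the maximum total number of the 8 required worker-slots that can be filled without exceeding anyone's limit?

Total capacity across all tutors is 2+2+2+1 = 7, and 8 slots are needed, so at most 7 can be filled.
An assignment achieving 7: Slot 1→Horvat, Slot 2→Mbeki+Chen, Slot 3→Mbeki, Slot 4→Horvat, Slot 5→Huang, Slot 6→Huang.
Loads: Mbeki 2/2, Horvat 2/2, Huang 2/2, Chen 1/1.

7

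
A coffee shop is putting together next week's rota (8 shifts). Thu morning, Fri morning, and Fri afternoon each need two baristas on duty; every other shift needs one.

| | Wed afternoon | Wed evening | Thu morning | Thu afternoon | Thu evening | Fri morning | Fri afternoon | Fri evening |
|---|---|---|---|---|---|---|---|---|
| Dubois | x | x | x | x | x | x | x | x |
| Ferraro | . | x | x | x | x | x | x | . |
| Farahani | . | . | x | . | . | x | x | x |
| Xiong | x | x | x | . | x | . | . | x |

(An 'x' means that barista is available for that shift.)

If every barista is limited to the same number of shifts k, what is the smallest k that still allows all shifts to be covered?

With 4 baristas and 11 worker-slots to fill, someone must work at least ⌈11/4⌉ = 3 shifts, so k ≥ 3.
k = 3 works: Wed afternoon→Dubois, Wed evening→Dubois, Thu morning→Farahani+Xiong, Thu afternoon→Dubois, Thu evening→Ferraro, Fri morning→Ferraro+Farahani, Fri afternoon→Ferraro+Farahani, Fri evening→Xiong.
Loads: Dubois 3, Ferraro 3, Farahani 3, Xiong 2 — all ≤ 3.

3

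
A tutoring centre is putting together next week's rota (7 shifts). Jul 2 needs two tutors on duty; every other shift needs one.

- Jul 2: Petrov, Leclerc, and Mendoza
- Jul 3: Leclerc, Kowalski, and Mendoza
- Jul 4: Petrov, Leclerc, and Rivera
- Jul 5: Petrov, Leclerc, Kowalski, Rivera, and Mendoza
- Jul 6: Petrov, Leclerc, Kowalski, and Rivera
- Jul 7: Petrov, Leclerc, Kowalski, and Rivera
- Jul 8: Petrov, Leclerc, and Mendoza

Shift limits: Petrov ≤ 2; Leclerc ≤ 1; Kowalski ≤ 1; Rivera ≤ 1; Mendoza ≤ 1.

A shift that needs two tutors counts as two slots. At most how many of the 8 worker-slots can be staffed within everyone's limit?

Total capacity across all tutors is 2+1+1+1+1 = 6, and 8 slots are needed, so at most 6 can be filled.
An assignment achieving 6: Jul 2→Petrov+Leclerc, Jul 3→Kowalski, Jul 4→Petrov, Jul 6→Rivera, Jul 8→Mendoza.
Loads: Petrov 2/2, Leclerc 1/1, Kowalski 1/1, Rivera 1/1, Mendoza 1/1.

6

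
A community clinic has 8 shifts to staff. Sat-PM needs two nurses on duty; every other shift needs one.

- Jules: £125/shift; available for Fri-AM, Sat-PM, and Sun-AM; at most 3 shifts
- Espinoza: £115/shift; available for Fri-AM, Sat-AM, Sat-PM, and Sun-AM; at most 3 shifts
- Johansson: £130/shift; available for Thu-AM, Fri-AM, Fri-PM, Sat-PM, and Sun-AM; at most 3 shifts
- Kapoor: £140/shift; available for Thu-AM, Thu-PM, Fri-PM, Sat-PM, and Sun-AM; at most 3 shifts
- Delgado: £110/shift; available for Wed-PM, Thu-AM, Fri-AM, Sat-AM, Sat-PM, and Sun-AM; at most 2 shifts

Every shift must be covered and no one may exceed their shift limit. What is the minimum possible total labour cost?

£1085

Wed-PM can only be covered by Delgado, so that assignment is forced.
Thu-PM can only be covered by Kapoor, so that assignment is forced.
Picking the cheapest available nurse for each shift independently would cost £1045, but that ignores the shift limits.
An optimal schedule: Wed-PM→Delgado, Thu-AM→Delgado, Thu-PM→Kapoor, Fri-AM→Espinoza, Fri-PM→Johansson, Sat-AM→Espinoza, Sat-PM→Espinoza+Jules, Sun-AM→Jules.
Total: 110 + 110 + 140 + 115 + 130 + 115 + 115 + 125 + 125 = £1085.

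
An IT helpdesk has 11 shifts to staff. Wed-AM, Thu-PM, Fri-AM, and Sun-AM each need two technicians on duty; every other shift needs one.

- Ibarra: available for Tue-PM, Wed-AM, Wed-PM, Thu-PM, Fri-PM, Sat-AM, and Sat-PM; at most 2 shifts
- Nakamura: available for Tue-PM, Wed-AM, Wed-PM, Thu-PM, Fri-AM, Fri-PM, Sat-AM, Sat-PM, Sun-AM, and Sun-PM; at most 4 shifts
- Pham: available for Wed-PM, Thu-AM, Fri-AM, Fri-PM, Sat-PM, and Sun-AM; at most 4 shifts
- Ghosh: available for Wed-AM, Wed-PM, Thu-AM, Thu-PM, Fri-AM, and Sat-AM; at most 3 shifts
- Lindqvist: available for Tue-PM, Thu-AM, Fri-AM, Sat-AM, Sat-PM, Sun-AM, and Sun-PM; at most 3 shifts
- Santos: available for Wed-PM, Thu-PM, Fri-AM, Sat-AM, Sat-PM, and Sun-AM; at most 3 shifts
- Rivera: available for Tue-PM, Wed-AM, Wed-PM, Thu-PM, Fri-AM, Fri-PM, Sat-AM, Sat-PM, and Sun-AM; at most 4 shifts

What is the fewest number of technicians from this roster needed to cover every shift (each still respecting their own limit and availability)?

4

15 slots to fill and no one can take more than 4, so at least ⌈15/4⌉ = 4 technicians are needed.
Nakamura, Pham, Ghosh, and Rivera alone can cover everything: Tue-PM→Nakamura, Wed-AM→Nakamura+Ghosh, Wed-PM→Rivera, Thu-AM→Pham, Thu-PM→Nakamura+Ghosh, Fri-AM→Pham+Rivera, Fri-PM→Pham, Sat-AM→Ghosh, Sat-PM→Rivera, Sun-AM→Pham+Rivera, Sun-PM→Nakamura.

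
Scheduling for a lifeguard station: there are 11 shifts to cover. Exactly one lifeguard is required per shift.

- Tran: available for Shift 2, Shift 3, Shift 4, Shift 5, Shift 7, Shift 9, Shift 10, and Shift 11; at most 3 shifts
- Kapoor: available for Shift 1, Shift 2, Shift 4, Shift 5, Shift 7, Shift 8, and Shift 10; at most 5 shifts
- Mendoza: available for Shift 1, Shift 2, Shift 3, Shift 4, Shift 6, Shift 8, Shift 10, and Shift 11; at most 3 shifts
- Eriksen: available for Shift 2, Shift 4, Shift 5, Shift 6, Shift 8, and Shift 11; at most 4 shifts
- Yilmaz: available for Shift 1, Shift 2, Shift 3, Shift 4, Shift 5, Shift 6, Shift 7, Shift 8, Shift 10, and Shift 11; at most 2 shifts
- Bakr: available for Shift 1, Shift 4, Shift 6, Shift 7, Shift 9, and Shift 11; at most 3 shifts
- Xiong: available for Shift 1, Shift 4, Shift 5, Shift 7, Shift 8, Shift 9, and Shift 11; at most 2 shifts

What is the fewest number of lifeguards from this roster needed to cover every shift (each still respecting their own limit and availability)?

3

11 slots to fill and no one can take more than 5, so at least ⌈11/5⌉ = 3 lifeguards are needed.
Tran, Kapoor, and Mendoza alone can cover everything: Shift 1→Kapoor, Shift 2→Kapoor, Shift 3→Tran, Shift 4→Kapoor, Shift 5→Tran, Shift 6→Mendoza, Shift 7→Kapoor, Shift 8→Kapoor, Shift 9→Tran, Shift 10→Mendoza, Shift 11→Mendoza.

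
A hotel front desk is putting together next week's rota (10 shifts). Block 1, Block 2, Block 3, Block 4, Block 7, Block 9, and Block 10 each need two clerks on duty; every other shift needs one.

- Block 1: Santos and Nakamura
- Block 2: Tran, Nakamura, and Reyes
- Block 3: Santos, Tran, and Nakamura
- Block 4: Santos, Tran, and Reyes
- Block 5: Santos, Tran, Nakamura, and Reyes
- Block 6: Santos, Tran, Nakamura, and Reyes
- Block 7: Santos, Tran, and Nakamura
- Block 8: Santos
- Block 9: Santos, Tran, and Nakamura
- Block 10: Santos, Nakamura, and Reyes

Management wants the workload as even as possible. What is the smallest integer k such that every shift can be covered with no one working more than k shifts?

5

With 4 clerks and 17 worker-slots to fill, someone must work at least ⌈17/4⌉ = 5 shifts, so k ≥ 5.
k = 5 works: Block 1→Santos+Nakamura, Block 2→Tran+Nakamura, Block 3→Santos+Tran, Block 4→Santos+Tran, Block 5→Nakamura, Block 6→Reyes, Block 7→Santos+Tran, Block 8→Santos, Block 9→Tran+Nakamura, Block 10→Nakamura+Reyes.
Loads: Santos 5, Tran 5, Nakamura 5, Reyes 2 — all ≤ 5.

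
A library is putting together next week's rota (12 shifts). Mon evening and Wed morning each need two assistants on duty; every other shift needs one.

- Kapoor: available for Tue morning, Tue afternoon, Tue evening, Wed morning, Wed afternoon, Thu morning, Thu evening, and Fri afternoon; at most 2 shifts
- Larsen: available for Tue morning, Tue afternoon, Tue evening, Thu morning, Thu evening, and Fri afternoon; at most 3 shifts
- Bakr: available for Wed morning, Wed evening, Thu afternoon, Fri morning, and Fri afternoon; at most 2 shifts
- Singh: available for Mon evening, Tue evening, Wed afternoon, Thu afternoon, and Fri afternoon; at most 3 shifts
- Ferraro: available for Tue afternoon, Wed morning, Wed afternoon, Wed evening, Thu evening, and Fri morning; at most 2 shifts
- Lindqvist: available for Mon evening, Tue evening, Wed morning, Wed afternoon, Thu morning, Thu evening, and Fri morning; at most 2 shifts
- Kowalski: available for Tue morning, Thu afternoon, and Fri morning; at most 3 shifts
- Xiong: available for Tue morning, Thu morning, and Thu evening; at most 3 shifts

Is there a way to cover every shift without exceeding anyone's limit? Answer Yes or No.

Mon evening can only be covered by Singh and Lindqvist, so that assignment is forced.
One valid schedule: Mon evening→Singh+Lindqvist, Tue morning→Kapoor, Tue afternoon→Kapoor, Tue evening→Larsen, Wed morning→Ferraro+Lindqvist, Wed afternoon→Singh, Wed evening→Bakr, Thu morning→Larsen, Thu afternoon→Bakr, Thu evening→Xiong, Fri morning→Ferraro, Fri afternoon→Larsen.
Loads: Kapoor 2/2, Larsen 3/3, Bakr 2/2, Singh 2/3, Ferraro 2/2, Lindqvist 2/2, Kowalski 0/3, Xiong 1/3 — all within limits.

Yes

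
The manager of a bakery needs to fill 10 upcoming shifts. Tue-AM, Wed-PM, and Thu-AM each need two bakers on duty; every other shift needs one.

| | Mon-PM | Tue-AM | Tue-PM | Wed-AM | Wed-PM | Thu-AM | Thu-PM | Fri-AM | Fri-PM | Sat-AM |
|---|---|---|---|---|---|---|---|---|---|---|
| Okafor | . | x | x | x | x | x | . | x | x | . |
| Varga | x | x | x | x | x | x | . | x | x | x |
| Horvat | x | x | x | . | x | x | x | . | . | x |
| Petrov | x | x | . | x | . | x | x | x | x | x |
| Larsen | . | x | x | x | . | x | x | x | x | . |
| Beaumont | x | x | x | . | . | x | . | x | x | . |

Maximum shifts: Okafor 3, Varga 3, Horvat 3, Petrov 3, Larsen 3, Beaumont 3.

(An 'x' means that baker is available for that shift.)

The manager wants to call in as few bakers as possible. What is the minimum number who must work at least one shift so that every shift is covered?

13 slots to fill and no one can take more than 3, so at least ⌈13/3⌉ = 5 bakers are needed.
Okafor, Varga, Horvat, Petrov, and Larsen alone can cover everything: Mon-PM→Varga, Tue-AM→Horvat+Petrov, Tue-PM→Okafor, Wed-AM→Okafor, Wed-PM→Okafor+Varga, Thu-AM→Horvat+Larsen, Thu-PM→Horvat, Fri-AM→Petrov, Fri-PM→Petrov, Sat-AM→Varga.

5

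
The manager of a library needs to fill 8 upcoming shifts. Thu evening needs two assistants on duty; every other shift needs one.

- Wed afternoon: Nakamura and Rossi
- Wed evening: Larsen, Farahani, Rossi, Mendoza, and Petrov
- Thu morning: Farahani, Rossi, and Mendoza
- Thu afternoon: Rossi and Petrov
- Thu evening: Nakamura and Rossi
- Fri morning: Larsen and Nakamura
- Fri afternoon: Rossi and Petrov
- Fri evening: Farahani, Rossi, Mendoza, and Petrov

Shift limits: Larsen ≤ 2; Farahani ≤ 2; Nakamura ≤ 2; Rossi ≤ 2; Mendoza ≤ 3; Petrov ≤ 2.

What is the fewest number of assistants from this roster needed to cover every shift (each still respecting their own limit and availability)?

9 slots to fill and no one can take more than 3, so at least ⌈9/3⌉ = 3 assistants are needed.
Any 3 assistants together have capacity at most 3+2+2 = 7 < 9 slots, so 3 can never suffice.
Nakamura, Rossi, Mendoza, and Petrov alone can cover everything: Wed afternoon→Rossi, Wed evening→Mendoza, Thu morning→Mendoza, Thu afternoon→Petrov, Thu evening→Nakamura+Rossi, Fri morning→Nakamura, Fri afternoon→Petrov, Fri evening→Mendoza.

4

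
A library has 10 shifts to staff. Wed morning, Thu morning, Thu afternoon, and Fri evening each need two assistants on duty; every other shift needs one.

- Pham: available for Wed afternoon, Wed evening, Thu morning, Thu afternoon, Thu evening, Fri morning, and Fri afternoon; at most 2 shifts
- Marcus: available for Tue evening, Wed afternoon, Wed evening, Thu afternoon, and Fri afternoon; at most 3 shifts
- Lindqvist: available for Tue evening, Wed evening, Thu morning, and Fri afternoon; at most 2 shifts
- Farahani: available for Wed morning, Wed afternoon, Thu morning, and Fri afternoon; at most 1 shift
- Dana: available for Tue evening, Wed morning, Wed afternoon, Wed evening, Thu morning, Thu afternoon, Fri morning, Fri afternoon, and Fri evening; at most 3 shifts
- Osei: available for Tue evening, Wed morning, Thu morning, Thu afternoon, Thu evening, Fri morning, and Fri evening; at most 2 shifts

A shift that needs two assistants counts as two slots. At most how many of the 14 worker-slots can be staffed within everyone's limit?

13

Total capacity across all assistants is 2+3+2+1+3+2 = 13, and 14 slots are needed, so at most 13 can be filled.
An assignment achieving 13: Tue evening→Marcus, Wed morning→Farahani+Dana, Wed afternoon→Marcus, Wed evening→Marcus, Thu morning→Lindqvist, Thu afternoon→Dana+Osei, Thu evening→Pham, Fri morning→Pham, Fri afternoon→Lindqvist, Fri evening→Dana+Osei.
Loads: Pham 2/2, Marcus 3/3, Lindqvist 2/2, Farahani 1/1, Dana 3/3, Osei 2/2.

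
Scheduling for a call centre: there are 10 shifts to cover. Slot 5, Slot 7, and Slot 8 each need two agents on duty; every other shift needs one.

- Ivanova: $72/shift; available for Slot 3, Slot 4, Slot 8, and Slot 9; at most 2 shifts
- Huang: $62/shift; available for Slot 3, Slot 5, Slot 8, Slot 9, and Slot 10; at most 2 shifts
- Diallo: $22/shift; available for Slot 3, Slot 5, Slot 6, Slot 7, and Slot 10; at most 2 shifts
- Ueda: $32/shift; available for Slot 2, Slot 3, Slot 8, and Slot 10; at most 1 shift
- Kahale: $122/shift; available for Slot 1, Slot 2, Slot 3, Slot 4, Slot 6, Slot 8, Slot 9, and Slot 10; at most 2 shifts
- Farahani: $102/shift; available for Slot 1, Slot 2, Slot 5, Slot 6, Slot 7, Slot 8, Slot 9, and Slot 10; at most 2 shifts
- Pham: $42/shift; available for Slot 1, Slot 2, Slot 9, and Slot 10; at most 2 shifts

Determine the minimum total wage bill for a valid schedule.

$876

Slot 7 can only be covered by Diallo and Farahani, so that assignment is forced.
Picking the cheapest available agent for each shift independently would cost $556, but that ignores the shift limits.
An optimal schedule: Slot 1→Kahale, Slot 2→Ueda, Slot 3→Ivanova, Slot 4→Ivanova, Slot 5→Huang+Diallo, Slot 6→Kahale, Slot 7→Diallo+Farahani, Slot 8→Huang+Farahani, Slot 9→Pham, Slot 10→Pham.
Total: 122 + 32 + 72 + 72 + 62 + 22 + 122 + 22 + 102 + 62 + 102 + 42 + 42 = $876.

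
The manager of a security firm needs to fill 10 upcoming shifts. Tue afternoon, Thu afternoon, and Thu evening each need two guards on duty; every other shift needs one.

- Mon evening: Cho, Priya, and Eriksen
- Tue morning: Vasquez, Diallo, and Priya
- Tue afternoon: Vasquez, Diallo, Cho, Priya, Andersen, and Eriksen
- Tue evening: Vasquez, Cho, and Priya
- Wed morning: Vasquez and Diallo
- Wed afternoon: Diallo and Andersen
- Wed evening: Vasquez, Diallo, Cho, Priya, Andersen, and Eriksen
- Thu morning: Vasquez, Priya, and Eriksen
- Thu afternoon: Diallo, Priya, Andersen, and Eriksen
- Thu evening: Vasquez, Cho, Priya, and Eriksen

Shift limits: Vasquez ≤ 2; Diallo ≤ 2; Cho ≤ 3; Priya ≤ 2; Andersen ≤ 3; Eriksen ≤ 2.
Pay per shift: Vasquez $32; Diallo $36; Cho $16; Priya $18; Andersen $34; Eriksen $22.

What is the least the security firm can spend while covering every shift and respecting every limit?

$330

Picking the cheapest available guard for each shift independently would cost $258, but that ignores the shift limits.
An optimal schedule: Mon evening→Cho, Tue morning→Priya, Tue afternoon→Andersen+Diallo, Tue evening→Cho, Wed morning→Vasquez, Wed afternoon→Andersen, Wed evening→Cho, Thu morning→Priya, Thu afternoon→Eriksen+Andersen, Thu evening→Eriksen+Vasquez.
Total: 16 + 18 + 34 + 36 + 16 + 32 + 34 + 16 + 18 + 22 + 34 + 22 + 32 = $330.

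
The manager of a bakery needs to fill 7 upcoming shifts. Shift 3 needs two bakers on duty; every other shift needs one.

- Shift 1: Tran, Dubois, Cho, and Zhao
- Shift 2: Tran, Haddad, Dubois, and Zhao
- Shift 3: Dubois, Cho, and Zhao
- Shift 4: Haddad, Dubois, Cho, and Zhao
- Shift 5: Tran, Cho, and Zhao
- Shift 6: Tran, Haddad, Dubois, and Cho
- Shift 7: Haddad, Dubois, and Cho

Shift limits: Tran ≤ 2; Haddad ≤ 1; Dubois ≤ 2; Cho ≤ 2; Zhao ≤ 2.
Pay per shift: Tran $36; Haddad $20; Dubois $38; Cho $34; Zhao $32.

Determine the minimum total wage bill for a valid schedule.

Picking the cheapest available baker for each shift independently would cost $210, but that ignores the shift limits.
An optimal schedule: Shift 1→Cho, Shift 2→Tran, Shift 3→Zhao+Cho, Shift 4→Dubois, Shift 5→Zhao, Shift 6→Tran, Shift 7→Haddad.
Total: 34 + 36 + 32 + 34 + 38 + 32 + 36 + 20 = $262.

$262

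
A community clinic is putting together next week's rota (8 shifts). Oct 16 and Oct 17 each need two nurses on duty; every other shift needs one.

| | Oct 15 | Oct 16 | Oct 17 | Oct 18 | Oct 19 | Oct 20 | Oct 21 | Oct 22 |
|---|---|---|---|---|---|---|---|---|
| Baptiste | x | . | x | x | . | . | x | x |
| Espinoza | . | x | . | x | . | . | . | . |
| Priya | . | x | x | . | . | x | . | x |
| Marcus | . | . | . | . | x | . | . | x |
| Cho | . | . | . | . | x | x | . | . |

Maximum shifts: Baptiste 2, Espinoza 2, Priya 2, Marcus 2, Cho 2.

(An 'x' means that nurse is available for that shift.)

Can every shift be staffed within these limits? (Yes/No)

Total capacity is 10 and 10 slots are needed, so capacity alone doesn't rule it out.
Shifts {Oct 15, Oct 17, Oct 21} need 4 worker-slots in total, but the nurses available for any of those shifts (Baptiste and Priya) can supply at most 3 among them. So no valid schedule exists.

No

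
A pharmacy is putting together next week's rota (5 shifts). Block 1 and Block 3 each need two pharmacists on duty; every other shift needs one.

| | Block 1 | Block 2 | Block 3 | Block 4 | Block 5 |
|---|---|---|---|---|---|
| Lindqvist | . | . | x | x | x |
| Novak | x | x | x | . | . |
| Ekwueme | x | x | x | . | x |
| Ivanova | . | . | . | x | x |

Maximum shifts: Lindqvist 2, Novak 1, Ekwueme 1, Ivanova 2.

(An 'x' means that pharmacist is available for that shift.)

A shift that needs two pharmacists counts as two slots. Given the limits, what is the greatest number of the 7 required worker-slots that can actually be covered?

5

Total capacity across all pharmacists is 2+1+1+2 = 6, and 7 slots are needed, so at most 6 can be filled.
Shifts {Block 1, Block 2} need 3 slots but only Novak and Ekwueme are available for them, supplying at most 2 — so at least 1 slot must go unfilled.
An assignment achieving 5: Block 1→Novak+Ekwueme, Block 3→Lindqvist, Block 4→Lindqvist, Block 5→Ivanova.
Loads: Lindqvist 2/2, Novak 1/1, Ekwueme 1/1, Ivanova 1/2.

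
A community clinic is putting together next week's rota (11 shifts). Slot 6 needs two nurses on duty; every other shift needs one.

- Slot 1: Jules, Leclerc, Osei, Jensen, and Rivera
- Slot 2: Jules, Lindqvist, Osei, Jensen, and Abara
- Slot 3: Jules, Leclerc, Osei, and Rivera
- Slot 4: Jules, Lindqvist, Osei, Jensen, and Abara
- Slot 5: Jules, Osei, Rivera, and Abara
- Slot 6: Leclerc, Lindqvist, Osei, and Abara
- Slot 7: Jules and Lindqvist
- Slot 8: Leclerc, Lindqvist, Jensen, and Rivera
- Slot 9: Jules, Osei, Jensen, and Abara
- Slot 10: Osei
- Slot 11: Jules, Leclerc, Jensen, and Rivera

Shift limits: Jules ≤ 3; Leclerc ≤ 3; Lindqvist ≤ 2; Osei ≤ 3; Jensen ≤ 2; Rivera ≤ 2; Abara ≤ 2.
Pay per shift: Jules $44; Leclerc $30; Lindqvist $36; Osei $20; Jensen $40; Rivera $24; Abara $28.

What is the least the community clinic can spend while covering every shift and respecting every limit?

$326

Slot 10 can only be covered by Osei, so that assignment is forced.
Picking the cheapest available nurse for each shift independently would cost $272, but that ignores the shift limits.
An optimal schedule: Slot 1→Leclerc, Slot 2→Abara, Slot 3→Osei, Slot 4→Abara, Slot 5→Rivera, Slot 6→Leclerc+Lindqvist, Slot 7→Lindqvist, Slot 8→Rivera, Slot 9→Osei, Slot 10→Osei, Slot 11→Leclerc.
Total: 30 + 28 + 20 + 28 + 24 + 30 + 36 + 36 + 24 + 20 + 20 + 30 = $326.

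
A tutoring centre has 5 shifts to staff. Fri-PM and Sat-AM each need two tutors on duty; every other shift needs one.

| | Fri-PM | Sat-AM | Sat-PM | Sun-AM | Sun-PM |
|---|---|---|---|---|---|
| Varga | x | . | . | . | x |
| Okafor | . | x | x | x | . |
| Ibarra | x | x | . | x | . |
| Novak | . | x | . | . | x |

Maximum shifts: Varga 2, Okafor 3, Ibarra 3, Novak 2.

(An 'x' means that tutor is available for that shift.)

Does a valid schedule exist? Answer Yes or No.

Fri-PM can only be covered by Varga and Ibarra, so that assignment is forced.
Sat-PM can only be covered by Okafor, so that assignment is forced.
One valid schedule: Fri-PM→Varga+Ibarra, Sat-AM→Okafor+Ibarra, Sat-PM→Okafor, Sun-AM→Okafor, Sun-PM→Varga.
Loads: Varga 2/2, Okafor 3/3, Ibarra 2/3, Novak 0/2 — all within limits.

Yes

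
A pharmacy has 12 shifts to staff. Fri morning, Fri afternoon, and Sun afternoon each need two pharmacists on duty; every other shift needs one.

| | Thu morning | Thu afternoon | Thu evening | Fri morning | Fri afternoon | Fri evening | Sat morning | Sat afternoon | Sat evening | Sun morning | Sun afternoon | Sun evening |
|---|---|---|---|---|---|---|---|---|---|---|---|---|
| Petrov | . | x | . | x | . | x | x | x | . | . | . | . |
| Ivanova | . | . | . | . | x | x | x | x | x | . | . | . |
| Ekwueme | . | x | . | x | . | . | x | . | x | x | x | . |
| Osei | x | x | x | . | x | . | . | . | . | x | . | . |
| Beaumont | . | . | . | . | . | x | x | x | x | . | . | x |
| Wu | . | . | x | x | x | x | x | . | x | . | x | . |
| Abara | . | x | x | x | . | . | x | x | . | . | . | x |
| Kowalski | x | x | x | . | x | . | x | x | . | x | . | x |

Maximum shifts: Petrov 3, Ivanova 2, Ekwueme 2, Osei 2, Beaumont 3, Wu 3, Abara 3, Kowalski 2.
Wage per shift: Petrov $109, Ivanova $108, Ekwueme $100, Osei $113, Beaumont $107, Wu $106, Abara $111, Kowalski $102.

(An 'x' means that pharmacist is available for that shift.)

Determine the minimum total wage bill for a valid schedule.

$1586

Sun afternoon can only be covered by Ekwueme and Wu, so that assignment is forced.
Picking the cheapest available pharmacist for each shift independently would cost $1534, but that ignores the shift limits.
An optimal schedule: Thu morning→Kowalski, Thu afternoon→Petrov, Thu evening→Kowalski, Fri morning→Wu+Petrov, Fri afternoon→Wu+Ivanova, Fri evening→Beaumont, Sat morning→Petrov, Sat afternoon→Ivanova, Sat evening→Beaumont, Sun morning→Ekwueme, Sun afternoon→Ekwueme+Wu, Sun evening→Beaumont.
Total: 102 + 109 + 102 + 106 + 109 + 106 + 108 + 107 + 109 + 108 + 107 + 100 + 100 + 106 + 107 = $1586.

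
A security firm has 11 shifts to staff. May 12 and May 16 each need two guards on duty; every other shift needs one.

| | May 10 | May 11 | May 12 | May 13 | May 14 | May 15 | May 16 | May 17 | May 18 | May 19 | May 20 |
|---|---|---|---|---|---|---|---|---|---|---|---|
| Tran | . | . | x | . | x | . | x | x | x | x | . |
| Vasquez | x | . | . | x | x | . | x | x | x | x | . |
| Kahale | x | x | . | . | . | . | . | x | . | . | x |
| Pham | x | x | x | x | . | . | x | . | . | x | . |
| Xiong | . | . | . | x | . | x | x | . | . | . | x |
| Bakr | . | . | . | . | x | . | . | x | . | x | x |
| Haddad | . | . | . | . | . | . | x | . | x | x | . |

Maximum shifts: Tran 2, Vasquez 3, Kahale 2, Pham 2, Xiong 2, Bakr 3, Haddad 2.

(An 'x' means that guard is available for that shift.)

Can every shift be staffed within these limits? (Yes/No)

Yes

May 12 can only be covered by Tran and Pham, so that assignment is forced.
May 15 can only be covered by Xiong, so that assignment is forced.
One valid schedule: May 10→Vasquez, May 11→Kahale, May 12→Tran+Pham, May 13→Vasquez, May 14→Tran, May 15→Xiong, May 16→Xiong+Haddad, May 17→Bakr, May 18→Vasquez, May 19→Pham, May 20→Kahale.
Loads: Tran 2/2, Vasquez 3/3, Kahale 2/2, Pham 2/2, Xiong 2/2, Bakr 1/3, Haddad 1/2 — all within limits.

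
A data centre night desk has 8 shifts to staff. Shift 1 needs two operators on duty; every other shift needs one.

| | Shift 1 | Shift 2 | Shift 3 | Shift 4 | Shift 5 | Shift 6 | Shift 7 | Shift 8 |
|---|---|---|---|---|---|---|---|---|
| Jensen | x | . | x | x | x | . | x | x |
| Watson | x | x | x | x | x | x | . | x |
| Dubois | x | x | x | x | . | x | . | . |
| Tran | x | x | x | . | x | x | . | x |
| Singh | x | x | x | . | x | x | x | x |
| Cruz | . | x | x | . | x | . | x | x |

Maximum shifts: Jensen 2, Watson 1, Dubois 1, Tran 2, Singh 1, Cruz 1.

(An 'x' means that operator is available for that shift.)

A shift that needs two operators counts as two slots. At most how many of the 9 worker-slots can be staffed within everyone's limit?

Total capacity across all operators is 2+1+1+2+1+1 = 8, and 9 slots are needed, so at most 8 can be filled.
An assignment achieving 8: Shift 1→Dubois+Tran, Shift 2→Tran, Shift 4→Jensen, Shift 5→Singh, Shift 6→Watson, Shift 7→Jensen, Shift 8→Cruz.
Loads: Jensen 2/2, Watson 1/1, Dubois 1/1, Tran 2/2, Singh 1/1, Cruz 1/1.

8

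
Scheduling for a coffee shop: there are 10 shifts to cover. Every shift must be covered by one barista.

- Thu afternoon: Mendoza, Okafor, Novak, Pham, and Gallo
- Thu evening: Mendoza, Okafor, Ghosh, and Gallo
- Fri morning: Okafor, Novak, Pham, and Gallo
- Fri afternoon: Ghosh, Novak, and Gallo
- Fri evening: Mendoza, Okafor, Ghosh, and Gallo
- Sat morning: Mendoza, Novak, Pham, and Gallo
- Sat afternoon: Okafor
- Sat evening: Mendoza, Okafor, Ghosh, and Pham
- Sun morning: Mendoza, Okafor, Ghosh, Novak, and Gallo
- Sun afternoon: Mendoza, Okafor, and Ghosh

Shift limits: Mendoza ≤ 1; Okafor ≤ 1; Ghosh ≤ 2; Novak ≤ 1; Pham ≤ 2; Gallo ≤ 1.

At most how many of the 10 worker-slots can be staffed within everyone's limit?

Total capacity across all baristas is 1+1+2+1+2+1 = 8, and 10 slots are needed, so at most 8 can be filled.
An assignment achieving 8: Thu evening→Ghosh, Fri morning→Novak, Fri afternoon→Ghosh, Fri evening→Gallo, Sat morning→Pham, Sat afternoon→Okafor, Sat evening→Pham, Sun afternoon→Mendoza.
Loads: Mendoza 1/1, Okafor 1/1, Ghosh 2/2, Novak 1/1, Pham 2/2, Gallo 1/1.

8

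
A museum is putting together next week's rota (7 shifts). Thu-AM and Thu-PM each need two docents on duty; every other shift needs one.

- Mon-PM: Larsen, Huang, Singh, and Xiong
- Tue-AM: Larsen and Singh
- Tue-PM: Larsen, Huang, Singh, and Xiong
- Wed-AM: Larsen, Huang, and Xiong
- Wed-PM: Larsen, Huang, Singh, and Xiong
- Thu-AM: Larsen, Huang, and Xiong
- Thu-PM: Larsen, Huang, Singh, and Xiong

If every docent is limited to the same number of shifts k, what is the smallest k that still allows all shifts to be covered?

With 4 docents and 9 worker-slots to fill, someone must work at least ⌈9/4⌉ = 3 shifts, so k ≥ 3.
k = 3 works: Mon-PM→Huang, Tue-AM→Larsen, Tue-PM→Huang, Wed-AM→Larsen, Wed-PM→Singh, Thu-AM→Larsen+Huang, Thu-PM→Singh+Xiong.
Loads: Larsen 3, Huang 3, Singh 2, Xiong 1 — all ≤ 3.

3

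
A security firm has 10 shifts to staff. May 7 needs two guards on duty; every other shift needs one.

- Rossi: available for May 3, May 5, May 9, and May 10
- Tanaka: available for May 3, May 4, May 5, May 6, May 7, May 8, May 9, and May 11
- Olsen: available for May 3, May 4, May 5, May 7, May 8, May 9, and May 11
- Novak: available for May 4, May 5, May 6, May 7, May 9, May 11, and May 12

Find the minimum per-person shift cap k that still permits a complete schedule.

With 4 guards and 11 worker-slots to fill, someone must work at least ⌈11/4⌉ = 3 shifts, so k ≥ 3.
k = 3 works: May 3→Rossi, May 4→Tanaka, May 5→Rossi, May 6→Tanaka, May 7→Olsen+Novak, May 8→Tanaka, May 9→Olsen, May 10→Rossi, May 11→Olsen, May 12→Novak.
Loads: Rossi 3, Tanaka 3, Olsen 3, Novak 2 — all ≤ 3.

3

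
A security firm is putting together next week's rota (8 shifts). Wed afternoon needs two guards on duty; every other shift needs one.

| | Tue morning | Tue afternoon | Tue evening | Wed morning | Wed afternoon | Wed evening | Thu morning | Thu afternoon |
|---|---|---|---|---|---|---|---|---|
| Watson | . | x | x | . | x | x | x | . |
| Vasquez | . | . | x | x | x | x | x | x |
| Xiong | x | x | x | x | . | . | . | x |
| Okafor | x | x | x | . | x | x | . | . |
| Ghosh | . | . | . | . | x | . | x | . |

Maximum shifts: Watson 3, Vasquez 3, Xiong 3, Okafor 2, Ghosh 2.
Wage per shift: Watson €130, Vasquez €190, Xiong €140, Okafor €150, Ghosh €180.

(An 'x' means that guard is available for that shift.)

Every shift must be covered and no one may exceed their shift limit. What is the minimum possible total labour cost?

Picking the cheapest available guard for each shift independently would cost €1220, but that ignores the shift limits.
An optimal schedule: Tue morning→Xiong, Tue afternoon→Watson, Tue evening→Okafor, Wed morning→Xiong, Wed afternoon→Okafor+Ghosh, Wed evening→Watson, Thu morning→Watson, Thu afternoon→Xiong.
Total: 140 + 130 + 150 + 140 + 150 + 180 + 130 + 130 + 140 = €1290.

€1290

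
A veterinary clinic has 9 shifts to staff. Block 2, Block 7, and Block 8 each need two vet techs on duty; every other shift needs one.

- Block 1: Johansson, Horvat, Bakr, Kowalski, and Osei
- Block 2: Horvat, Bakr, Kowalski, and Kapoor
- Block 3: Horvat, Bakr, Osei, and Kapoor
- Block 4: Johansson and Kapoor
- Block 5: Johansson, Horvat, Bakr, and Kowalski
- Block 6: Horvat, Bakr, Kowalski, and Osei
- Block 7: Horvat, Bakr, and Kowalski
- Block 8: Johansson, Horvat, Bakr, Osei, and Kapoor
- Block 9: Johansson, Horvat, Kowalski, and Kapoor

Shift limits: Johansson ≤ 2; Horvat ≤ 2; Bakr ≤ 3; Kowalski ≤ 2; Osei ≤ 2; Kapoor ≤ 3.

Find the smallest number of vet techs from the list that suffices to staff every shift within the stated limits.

5

12 slots to fill and no one can take more than 3, so at least ⌈12/3⌉ = 4 vet techs are needed.
Any 4 vet techs together have capacity at most 3+3+2+2 = 10 < 12 slots, so 4 can never suffice.
Johansson, Horvat, Bakr, Kowalski, and Kapoor alone can cover everything: Block 1→Johansson, Block 2→Kowalski+Kapoor, Block 3→Horvat, Block 4→Johansson, Block 5→Bakr, Block 6→Horvat, Block 7→Bakr+Kowalski, Block 8→Bakr+Kapoor, Block 9→Kapoor.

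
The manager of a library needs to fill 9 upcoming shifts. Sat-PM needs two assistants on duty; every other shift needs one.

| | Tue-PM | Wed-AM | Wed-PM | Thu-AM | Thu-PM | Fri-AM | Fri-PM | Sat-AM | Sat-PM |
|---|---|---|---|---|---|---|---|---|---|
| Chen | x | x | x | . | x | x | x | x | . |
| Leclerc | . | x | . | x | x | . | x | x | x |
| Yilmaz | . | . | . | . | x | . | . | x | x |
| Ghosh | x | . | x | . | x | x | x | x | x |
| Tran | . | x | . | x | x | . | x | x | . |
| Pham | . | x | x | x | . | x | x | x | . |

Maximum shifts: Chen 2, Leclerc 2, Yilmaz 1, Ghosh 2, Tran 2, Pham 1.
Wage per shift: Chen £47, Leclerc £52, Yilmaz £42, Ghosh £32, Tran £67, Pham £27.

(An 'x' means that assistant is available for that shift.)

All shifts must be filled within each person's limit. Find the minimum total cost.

Picking the cheapest available assistant for each shift independently would cost £300, but that ignores the shift limits.
An optimal schedule: Tue-PM→Chen, Wed-AM→Tran, Wed-PM→Chen, Thu-AM→Leclerc, Thu-PM→Ghosh, Fri-AM→Ghosh, Fri-PM→Tran, Sat-AM→Pham, Sat-PM→Leclerc+Yilmaz.
Total: 47 + 67 + 47 + 52 + 32 + 32 + 67 + 27 + 52 + 42 = £465.

£465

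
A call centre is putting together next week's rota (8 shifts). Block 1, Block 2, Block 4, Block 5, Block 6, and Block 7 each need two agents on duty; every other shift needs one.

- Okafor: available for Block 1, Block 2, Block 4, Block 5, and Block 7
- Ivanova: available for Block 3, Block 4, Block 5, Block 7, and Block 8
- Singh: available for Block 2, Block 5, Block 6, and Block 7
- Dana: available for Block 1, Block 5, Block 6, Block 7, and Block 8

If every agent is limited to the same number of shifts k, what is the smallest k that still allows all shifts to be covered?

With 4 agents and 14 worker-slots to fill, someone must work at least ⌈14/4⌉ = 4 shifts, so k ≥ 4.
k = 4 works: Block 1→Okafor+Dana, Block 2→Okafor+Singh, Block 3→Ivanova, Block 4→Okafor+Ivanova, Block 5→Okafor+Ivanova, Block 6→Singh+Dana, Block 7→Singh+Dana, Block 8→Ivanova.
Loads: Okafor 4, Ivanova 4, Singh 3, Dana 3 — all ≤ 4.

4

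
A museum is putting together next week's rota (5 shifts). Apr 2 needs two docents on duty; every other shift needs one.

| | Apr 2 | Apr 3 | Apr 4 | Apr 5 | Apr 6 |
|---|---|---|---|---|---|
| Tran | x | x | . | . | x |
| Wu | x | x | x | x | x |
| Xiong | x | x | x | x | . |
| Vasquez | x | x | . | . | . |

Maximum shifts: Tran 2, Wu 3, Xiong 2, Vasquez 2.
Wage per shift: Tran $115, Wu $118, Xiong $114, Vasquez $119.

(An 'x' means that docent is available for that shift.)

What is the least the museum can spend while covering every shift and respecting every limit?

$694

Picking the cheapest available docent for each shift independently would cost $686, but that ignores the shift limits.
An optimal schedule: Apr 2→Tran+Wu, Apr 3→Wu, Apr 4→Xiong, Apr 5→Xiong, Apr 6→Tran.
Total: 115 + 118 + 118 + 114 + 114 + 115 = $694.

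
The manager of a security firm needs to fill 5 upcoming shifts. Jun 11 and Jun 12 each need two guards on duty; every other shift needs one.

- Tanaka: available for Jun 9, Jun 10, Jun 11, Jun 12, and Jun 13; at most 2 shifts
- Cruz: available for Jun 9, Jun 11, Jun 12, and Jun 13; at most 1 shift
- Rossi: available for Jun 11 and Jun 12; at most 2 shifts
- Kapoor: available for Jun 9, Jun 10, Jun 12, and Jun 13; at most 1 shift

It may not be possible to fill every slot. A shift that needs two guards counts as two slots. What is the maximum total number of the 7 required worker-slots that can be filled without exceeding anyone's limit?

Total capacity across all guards is 2+1+2+1 = 6, and 7 slots are needed, so at most 6 can be filled.
An assignment achieving 6: Jun 9→Tanaka, Jun 10→Tanaka, Jun 11→Cruz+Rossi, Jun 12→Rossi, Jun 13→Kapoor.
Loads: Tanaka 2/2, Cruz 1/1, Rossi 2/2, Kapoor 1/1.

6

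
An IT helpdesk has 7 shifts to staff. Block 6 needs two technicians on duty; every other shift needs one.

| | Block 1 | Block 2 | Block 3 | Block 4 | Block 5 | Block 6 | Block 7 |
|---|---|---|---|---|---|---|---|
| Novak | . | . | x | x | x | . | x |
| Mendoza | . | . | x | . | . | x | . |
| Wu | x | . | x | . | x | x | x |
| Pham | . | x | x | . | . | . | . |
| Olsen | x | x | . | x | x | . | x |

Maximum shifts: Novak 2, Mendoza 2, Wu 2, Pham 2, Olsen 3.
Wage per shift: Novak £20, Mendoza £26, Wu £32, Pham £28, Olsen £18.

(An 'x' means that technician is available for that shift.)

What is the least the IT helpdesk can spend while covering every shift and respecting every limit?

£178

Block 6 can only be covered by Mendoza and Wu, so that assignment is forced.
Picking the cheapest available technician for each shift independently would cost £168, but that ignores the shift limits.
An optimal schedule: Block 1→Olsen, Block 2→Olsen, Block 3→Mendoza, Block 4→Olsen, Block 5→Novak, Block 6→Mendoza+Wu, Block 7→Novak.
Total: 18 + 18 + 26 + 18 + 20 + 26 + 32 + 20 = £178.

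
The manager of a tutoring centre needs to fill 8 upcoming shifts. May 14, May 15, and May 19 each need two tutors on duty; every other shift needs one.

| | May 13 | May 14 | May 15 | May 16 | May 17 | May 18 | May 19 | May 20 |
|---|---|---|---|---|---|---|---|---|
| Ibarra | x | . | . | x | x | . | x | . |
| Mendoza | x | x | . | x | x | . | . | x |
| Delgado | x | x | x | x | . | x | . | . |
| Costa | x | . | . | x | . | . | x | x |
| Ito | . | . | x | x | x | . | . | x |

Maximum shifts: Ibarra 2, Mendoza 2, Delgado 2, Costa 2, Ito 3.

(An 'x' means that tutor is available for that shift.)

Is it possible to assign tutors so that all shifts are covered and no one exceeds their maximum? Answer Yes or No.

No

Total capacity is 11 and 11 slots are needed, so capacity alone doesn't rule it out.
Shifts {May 14, May 15, May 18} need 5 worker-slots in total, but the tutors available for any of those shifts (Mendoza, Delgado, and Ito) can supply at most 4 among them. So no valid schedule exists.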